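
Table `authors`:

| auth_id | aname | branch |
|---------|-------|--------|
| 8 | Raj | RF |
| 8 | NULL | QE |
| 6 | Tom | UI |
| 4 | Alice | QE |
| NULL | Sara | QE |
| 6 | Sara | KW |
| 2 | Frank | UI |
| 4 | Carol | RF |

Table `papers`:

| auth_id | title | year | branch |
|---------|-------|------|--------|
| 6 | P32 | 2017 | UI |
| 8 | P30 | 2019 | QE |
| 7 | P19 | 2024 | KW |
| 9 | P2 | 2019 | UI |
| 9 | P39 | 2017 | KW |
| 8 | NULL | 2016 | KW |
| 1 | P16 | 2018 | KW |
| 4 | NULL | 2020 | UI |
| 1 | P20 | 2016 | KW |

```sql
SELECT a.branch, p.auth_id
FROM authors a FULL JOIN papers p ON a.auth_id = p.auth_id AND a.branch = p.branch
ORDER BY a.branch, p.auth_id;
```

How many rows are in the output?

FULL OUTER JOIN keeps every row from both sides; unmatched rows get NULL for the other side's columns.
Matching on a.auth_id = p.auth_id AND a.branch = p.branch. A NULL in a compared column never satisfies the condition.
Matched pairs: 2; unmatched a rows kept: 6; unmatched p rows kept: 7.
Total: 2 matched + 13 padded = 15 rows.

15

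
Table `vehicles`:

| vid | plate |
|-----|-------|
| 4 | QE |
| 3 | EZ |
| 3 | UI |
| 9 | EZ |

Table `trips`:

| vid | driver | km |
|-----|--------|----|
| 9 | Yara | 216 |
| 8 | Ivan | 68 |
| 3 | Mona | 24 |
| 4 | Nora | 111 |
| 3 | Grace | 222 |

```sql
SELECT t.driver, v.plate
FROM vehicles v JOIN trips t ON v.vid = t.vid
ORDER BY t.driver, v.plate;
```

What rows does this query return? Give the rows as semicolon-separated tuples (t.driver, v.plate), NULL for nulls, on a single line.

INNER JOIN keeps only pairs where the ON condition holds.
Matching on v.vid = t.vid.
Matched pairs: 6.

(Grace, EZ); (Grace, UI); (Mona, EZ); (Mona, UI); (Nora, QE); (Yara, EZ)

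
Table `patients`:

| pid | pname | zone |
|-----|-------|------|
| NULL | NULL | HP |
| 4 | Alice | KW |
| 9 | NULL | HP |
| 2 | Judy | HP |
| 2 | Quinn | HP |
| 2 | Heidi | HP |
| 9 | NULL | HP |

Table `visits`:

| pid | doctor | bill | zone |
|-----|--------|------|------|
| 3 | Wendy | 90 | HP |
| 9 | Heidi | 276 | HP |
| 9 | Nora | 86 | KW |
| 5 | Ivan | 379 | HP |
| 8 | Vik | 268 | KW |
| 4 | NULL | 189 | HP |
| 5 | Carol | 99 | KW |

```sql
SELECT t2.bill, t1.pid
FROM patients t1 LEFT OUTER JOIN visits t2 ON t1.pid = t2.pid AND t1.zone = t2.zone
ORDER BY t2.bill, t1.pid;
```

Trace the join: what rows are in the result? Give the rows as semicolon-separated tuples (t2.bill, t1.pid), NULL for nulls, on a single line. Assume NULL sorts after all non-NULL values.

(276, 9); (276, 9); (NULL, 2); (NULL, 2); (NULL, 2); (NULL, 4); (NULL, NULL)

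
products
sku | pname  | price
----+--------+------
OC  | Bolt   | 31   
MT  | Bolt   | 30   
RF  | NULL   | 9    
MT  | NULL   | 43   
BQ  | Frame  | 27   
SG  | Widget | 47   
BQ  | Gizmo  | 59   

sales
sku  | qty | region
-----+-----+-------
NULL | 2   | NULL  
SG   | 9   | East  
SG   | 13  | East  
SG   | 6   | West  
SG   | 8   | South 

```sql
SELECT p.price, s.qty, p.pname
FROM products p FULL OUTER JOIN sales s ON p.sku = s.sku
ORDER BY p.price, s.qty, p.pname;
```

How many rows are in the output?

FULL OUTER JOIN keeps every row from both sides; unmatched rows get NULL for the other side's columns.
Matching on p.sku = s.sku. A NULL in a compared column never satisfies the condition.
- p[0] sku=OC → no match; kept with NULLs on the s side.
- p[1] sku=MT → no match; kept with NULLs on the s side.
- p[2] sku=RF → no match; kept with NULLs on the s side.
- p[3] sku=MT → no match; kept with NULLs on the s side.
- p[4] sku=BQ → no match; kept with NULLs on the s side.
- p[5] sku=SG → 4 match(es) in s → 4 row(s).
- p[6] sku=BQ → no match; kept with NULLs on the s side.
- 1 row(s) from s found no p partner → padded with NULL.
Total: 4 matched + 7 padded = 11 rows.

11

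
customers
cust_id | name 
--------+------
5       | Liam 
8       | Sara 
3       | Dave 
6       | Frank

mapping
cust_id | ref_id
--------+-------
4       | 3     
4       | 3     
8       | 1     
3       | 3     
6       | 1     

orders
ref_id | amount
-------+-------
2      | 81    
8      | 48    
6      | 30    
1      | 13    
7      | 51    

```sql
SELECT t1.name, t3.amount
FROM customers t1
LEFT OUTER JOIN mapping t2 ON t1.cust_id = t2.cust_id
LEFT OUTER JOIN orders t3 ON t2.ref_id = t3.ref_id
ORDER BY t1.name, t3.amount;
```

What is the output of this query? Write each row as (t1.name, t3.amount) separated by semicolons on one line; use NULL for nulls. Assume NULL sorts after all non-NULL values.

(Dave, NULL); (Frank, 13); (Liam, NULL); (Sara, 13)

Joins associate left-to-right: customers LEFT JOIN mapping on cust_id gives 4 intermediate row(s).
Then LEFT JOIN `orders t3` on ref_id: each of those 4 rows is kept; rows whose t2.ref_id has no match in t3 get NULL for t3's columns.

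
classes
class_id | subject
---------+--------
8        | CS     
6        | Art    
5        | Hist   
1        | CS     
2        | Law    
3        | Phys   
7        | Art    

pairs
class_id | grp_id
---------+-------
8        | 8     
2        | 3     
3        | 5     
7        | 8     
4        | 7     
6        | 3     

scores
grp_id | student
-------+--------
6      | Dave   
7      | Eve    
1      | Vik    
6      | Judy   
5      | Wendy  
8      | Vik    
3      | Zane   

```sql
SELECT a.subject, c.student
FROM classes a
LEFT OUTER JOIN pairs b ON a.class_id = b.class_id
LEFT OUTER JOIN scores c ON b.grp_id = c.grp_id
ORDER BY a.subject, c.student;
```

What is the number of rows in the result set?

7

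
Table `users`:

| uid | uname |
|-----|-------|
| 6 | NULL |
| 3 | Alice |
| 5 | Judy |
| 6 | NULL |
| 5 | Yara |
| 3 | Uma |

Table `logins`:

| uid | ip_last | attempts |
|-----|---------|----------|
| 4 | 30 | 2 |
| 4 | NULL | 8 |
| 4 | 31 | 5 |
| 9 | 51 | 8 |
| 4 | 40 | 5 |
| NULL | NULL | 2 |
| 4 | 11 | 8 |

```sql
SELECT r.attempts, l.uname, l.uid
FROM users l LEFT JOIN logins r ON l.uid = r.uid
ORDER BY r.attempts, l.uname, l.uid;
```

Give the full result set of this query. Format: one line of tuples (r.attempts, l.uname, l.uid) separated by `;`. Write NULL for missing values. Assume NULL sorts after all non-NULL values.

LEFT JOIN keeps every row from `users`; unmatched rows get NULL for `logins`'s columns.
Matching on l.uid = r.uid. A NULL in a compared column never satisfies the condition.
- l[0] uid=6 → no match; kept with NULLs on the r side.
- l[1] uid=3 → no match; kept with NULLs on the r side.
- l[2] uid=5 → no match; kept with NULLs on the r side.
- l[3] uid=6 → no match; kept with NULLs on the r side.
- l[4] uid=5 → no match; kept with NULLs on the r side.
- l[5] uid=3 → no match; kept with NULLs on the r side.
After projecting and ordering:
r.attempts | l.uname | l.uid
NULL | Alice | 3
NULL | Judy | 5
NULL | Uma | 3
NULL | Yara | 5
NULL | NULL | 6
NULL | NULL | 6

(NULL, Alice, 3); (NULL, Judy, 5); (NULL, Uma, 3); (NULL, Yara, 5); (NULL, NULL, 6); (NULL, NULL, 6)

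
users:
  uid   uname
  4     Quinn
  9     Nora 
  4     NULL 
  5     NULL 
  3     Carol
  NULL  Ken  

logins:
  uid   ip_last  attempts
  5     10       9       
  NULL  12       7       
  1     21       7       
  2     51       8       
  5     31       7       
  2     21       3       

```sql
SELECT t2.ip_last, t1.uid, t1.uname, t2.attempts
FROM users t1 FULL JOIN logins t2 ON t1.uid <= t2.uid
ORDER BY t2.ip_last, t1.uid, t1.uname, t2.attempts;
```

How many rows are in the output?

FULL OUTER JOIN keeps every row from both sides; unmatched rows get NULL for the other side's columns.
Matching on t1.uid <= t2.uid. A NULL in a compared column never satisfies the condition.
- uid=4: 2 matching t2 row(s), so 2 row(s) emitted.
- uid=9: no t2 row matches, row kept with t2 columns NULL.
- uid=4: 2 matching t2 row(s), so 2 row(s) emitted.
- uid=5: 2 matching t2 row(s), so 2 row(s) emitted.
- uid=3: 2 matching t2 row(s), so 2 row(s) emitted.
- uid=NULL: no t2 row matches, row kept with t2 columns NULL.
- 4 row(s) from t2 found no t1 partner → padded with NULL.
Total: 8 matched + 6 padded = 14 rows.

14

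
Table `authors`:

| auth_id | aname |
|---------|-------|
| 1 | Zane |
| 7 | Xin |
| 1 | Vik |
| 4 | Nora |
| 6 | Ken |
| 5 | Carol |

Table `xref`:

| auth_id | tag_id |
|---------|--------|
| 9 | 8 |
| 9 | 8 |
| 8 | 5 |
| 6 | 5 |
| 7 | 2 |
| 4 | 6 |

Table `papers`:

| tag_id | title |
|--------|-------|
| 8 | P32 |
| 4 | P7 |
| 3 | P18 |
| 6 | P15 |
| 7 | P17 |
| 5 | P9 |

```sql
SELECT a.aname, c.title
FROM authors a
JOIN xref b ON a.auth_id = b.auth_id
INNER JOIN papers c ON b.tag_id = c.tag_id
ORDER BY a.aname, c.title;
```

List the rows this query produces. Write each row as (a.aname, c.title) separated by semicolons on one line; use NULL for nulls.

(Ken, P9); (Nora, P15)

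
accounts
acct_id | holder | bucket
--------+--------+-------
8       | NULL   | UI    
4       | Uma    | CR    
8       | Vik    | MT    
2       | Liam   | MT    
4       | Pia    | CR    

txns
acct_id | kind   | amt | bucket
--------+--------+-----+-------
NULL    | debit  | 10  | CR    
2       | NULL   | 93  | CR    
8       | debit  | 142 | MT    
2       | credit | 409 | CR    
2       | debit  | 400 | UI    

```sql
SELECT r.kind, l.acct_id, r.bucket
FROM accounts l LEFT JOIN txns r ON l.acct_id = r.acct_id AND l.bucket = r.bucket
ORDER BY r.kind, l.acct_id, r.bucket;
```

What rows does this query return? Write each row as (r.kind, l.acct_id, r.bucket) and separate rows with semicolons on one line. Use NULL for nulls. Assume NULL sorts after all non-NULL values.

(debit, 8, MT); (NULL, 2, NULL); (NULL, 4, NULL); (NULL, 4, NULL); (NULL, 8, NULL)

LEFT JOIN keeps every row from `accounts`; unmatched rows get NULL for `txns`'s columns.
Matching on l.acct_id = r.acct_id AND l.bucket = r.bucket. A NULL in a compared column never satisfies the condition.
Matched pairs: 1; unmatched l rows kept: 4.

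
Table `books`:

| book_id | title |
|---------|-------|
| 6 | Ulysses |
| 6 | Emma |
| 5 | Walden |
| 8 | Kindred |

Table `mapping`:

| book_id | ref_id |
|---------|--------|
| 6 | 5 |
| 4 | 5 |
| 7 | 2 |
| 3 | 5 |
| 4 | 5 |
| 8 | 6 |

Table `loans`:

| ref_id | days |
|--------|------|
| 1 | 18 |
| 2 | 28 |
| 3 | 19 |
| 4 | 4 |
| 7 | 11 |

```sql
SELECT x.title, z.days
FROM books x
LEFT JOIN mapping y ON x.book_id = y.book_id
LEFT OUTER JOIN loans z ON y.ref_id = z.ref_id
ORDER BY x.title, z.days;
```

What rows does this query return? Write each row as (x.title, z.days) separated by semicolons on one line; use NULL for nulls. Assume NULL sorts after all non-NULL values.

(Emma, NULL); (Kindred, NULL); (Ulysses, NULL); (Walden, NULL)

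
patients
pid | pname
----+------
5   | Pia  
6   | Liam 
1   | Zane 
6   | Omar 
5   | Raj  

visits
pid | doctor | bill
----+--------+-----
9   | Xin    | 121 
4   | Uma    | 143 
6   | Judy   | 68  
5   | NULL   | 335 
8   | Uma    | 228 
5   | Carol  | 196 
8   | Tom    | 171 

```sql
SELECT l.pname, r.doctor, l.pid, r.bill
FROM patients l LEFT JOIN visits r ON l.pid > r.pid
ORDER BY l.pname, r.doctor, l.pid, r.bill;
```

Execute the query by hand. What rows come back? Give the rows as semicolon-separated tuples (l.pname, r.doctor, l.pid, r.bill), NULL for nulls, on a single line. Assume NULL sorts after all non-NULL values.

(Liam, Carol, 6, 196); (Liam, Uma, 6, 143); (Liam, NULL, 6, 335); (Omar, Carol, 6, 196); (Omar, Uma, 6, 143); (Omar, NULL, 6, 335); (Pia, Uma, 5, 143); (Raj, Uma, 5, 143); (Zane, NULL, 1, NULL)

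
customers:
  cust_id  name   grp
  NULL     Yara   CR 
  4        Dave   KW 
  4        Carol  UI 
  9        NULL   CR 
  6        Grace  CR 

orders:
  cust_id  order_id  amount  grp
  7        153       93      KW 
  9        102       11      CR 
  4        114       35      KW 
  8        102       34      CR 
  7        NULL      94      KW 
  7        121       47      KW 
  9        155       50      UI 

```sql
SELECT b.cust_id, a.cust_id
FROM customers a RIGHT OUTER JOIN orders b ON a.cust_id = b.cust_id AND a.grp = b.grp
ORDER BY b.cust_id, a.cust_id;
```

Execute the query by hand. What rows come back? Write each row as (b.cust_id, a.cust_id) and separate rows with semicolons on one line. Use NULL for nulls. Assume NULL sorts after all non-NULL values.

(4, 4); (7, NULL); (7, NULL); (7, NULL); (8, NULL); (9, 9); (9, NULL)

RIGHT JOIN keeps every row from `orders`; unmatched rows get NULL for `customers`'s columns.
Matching on a.cust_id = b.cust_id AND a.grp = b.grp. A NULL in a compared column never satisfies the condition.
Matched pairs: 2; unmatched b rows kept: 5.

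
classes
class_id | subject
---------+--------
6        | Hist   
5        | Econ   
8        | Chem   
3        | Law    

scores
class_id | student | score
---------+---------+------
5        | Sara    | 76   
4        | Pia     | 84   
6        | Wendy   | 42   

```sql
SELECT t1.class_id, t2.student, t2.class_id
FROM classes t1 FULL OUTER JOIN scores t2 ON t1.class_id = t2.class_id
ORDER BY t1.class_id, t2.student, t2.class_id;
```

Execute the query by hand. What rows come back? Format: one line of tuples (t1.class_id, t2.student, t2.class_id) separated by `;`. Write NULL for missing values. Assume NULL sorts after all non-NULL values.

FULL OUTER JOIN keeps every row from both sides; unmatched rows get NULL for the other side's columns.
Matching on t1.class_id = t2.class_id.
- t1 row (class_id=6): matches 1 t2 row(s) → 1 output row(s).
- t1 row (class_id=5): matches 1 t2 row(s) → 1 output row(s).
- t1 row (class_id=8): no match → kept, t2 columns NULL.
- t1 row (class_id=3): no match → kept, t2 columns NULL.
- 1 t2 row(s) had no t1 match → kept, t1 columns NULL.
After projecting and ordering:
t1.class_id | t2.student | t2.class_id
3 | NULL | NULL
5 | Sara | 5
6 | Wendy | 6
8 | NULL | NULL
NULL | Pia | 4

(3, NULL, NULL); (5, Sara, 5); (6, Wendy, 6); (8, NULL, NULL); (NULL, Pia, 4)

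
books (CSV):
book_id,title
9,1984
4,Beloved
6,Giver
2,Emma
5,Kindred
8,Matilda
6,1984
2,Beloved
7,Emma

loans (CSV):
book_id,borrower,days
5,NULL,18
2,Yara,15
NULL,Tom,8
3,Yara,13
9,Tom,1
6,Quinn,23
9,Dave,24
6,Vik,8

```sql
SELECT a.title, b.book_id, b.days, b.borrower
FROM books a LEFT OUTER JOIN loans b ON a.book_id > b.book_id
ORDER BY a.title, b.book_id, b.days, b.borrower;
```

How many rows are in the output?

27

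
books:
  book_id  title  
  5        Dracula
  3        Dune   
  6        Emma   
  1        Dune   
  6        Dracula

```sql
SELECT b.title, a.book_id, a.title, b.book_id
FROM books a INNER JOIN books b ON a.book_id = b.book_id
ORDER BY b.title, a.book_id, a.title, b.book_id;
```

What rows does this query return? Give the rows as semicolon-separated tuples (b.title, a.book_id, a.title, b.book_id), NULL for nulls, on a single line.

(Dracula, 5, Dracula, 5); (Dracula, 6, Dracula, 6); (Dracula, 6, Emma, 6); (Dune, 1, Dune, 1); (Dune, 3, Dune, 3); (Emma, 6, Dracula, 6); (Emma, 6, Emma, 6)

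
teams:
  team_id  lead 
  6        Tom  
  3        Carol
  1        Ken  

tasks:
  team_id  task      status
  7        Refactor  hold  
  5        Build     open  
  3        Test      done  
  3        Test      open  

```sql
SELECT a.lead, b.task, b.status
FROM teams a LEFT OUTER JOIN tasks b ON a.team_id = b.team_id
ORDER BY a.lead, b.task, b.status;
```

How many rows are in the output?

LEFT JOIN keeps every row from `teams`; unmatched rows get NULL for `tasks`'s columns.
Matching on a.team_id = b.team_id.
Matched pairs: 2; unmatched a rows kept: 2.
Total: 2 matched + 2 padded = 4 rows.

4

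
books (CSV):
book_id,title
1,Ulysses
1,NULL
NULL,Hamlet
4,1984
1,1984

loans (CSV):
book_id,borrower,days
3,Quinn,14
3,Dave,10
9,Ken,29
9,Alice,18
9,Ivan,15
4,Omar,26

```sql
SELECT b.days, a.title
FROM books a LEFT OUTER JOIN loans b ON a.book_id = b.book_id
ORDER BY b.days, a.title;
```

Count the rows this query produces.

LEFT JOIN keeps every row from `books`; unmatched rows get NULL for `loans`'s columns.
Matching on a.book_id = b.book_id. A NULL in a compared column never satisfies the condition.
Matched pairs: 1; unmatched a rows kept: 4.
Total: 1 matched + 4 padded = 5 rows.

5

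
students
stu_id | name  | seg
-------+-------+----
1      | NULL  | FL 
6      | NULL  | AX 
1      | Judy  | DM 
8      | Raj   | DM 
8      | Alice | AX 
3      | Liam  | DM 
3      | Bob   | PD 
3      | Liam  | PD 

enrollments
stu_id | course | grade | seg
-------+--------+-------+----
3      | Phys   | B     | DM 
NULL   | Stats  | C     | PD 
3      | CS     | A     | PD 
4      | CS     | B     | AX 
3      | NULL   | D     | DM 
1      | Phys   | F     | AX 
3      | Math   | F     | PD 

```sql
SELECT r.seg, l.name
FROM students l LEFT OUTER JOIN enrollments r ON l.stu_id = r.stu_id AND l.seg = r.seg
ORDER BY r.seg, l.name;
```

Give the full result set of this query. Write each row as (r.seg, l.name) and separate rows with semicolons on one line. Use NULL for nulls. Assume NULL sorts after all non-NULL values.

(DM, Liam); (DM, Liam); (PD, Bob); (PD, Bob); (PD, Liam); (PD, Liam); (NULL, Alice); (NULL, Judy); (NULL, Raj); (NULL, NULL); (NULL, NULL)

LEFT JOIN keeps every row from `students`; unmatched rows get NULL for `enrollments`'s columns.
Matching on l.stu_id = r.stu_id AND l.seg = r.seg. A NULL in a compared column never satisfies the condition.
Matched pairs: 6; unmatched l rows kept: 5.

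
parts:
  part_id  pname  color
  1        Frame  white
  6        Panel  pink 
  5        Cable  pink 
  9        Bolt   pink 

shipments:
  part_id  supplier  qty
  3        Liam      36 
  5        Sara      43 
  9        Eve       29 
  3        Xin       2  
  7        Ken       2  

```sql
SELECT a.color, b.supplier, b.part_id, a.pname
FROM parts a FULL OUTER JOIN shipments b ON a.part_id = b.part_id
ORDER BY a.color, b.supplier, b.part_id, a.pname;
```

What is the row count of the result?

7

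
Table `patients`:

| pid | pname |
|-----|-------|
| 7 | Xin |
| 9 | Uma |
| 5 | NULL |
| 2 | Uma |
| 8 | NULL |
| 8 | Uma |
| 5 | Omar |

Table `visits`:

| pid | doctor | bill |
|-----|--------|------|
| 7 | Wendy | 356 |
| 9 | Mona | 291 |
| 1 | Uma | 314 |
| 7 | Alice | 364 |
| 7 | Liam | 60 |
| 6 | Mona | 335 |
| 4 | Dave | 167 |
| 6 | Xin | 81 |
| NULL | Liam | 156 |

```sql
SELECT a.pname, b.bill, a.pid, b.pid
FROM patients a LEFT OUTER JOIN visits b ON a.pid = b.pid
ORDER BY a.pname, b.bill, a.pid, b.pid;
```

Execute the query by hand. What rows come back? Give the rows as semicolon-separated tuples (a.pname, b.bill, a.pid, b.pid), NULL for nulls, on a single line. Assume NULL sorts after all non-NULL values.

(Omar, NULL, 5, NULL); (Uma, 291, 9, 9); (Uma, NULL, 2, NULL); (Uma, NULL, 8, NULL); (Xin, 60, 7, 7); (Xin, 356, 7, 7); (Xin, 364, 7, 7); (NULL, NULL, 5, NULL); (NULL, NULL, 8, NULL)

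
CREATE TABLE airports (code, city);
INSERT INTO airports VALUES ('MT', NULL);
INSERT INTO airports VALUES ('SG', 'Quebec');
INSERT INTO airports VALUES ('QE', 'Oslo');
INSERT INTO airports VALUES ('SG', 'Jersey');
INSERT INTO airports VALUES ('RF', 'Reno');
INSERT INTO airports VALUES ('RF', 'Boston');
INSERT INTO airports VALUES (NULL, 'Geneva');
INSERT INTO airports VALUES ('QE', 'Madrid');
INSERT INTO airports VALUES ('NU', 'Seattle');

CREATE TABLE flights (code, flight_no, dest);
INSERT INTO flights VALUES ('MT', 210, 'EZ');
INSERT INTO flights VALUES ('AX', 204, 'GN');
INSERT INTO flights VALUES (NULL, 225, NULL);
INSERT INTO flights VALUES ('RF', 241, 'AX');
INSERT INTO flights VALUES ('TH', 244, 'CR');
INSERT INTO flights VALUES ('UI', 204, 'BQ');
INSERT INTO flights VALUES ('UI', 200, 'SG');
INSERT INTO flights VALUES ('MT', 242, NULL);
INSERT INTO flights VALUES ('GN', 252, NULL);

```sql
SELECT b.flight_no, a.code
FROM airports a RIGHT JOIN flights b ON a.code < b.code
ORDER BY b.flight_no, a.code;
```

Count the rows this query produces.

RIGHT JOIN keeps every row from `flights`; unmatched rows get NULL for `airports`'s columns.
Matching on a.code < b.code. A NULL in a compared column never satisfies the condition.
- a (code=MT) pairs with 4 row(s) of b.
- a (code=SG) pairs with 3 row(s) of b.
- a (code=QE) pairs with 4 row(s) of b.
- a (code=SG) pairs with 3 row(s) of b.
- a (code=RF) pairs with 3 row(s) of b.
- a (code=RF) pairs with 3 row(s) of b.
- a (code=NULL) has no partner in b.
- a (code=QE) pairs with 4 row(s) of b.
- a (code=NU) pairs with 4 row(s) of b.
- plus 5 unmatched b row(s), each kept with NULL a columns.
Total: 28 matched + 5 padded = 33 rows.

33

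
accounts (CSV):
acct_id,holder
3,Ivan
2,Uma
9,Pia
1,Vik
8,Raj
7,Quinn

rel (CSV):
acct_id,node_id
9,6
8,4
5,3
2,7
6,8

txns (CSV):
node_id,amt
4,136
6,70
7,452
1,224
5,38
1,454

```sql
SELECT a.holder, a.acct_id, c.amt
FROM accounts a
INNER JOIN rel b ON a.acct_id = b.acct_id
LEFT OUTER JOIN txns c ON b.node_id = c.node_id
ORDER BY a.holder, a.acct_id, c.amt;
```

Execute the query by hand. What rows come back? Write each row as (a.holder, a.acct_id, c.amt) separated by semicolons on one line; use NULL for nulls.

(Pia, 9, 70); (Raj, 8, 136); (Uma, 2, 452)

Evaluate left to right. First `accounts a INNER JOIN rel b` on acct_id: 3 row(s).
Then LEFT JOIN `txns c` on node_id: each of those 3 rows is kept; rows whose b.node_id has no match in c get NULL for c's columns.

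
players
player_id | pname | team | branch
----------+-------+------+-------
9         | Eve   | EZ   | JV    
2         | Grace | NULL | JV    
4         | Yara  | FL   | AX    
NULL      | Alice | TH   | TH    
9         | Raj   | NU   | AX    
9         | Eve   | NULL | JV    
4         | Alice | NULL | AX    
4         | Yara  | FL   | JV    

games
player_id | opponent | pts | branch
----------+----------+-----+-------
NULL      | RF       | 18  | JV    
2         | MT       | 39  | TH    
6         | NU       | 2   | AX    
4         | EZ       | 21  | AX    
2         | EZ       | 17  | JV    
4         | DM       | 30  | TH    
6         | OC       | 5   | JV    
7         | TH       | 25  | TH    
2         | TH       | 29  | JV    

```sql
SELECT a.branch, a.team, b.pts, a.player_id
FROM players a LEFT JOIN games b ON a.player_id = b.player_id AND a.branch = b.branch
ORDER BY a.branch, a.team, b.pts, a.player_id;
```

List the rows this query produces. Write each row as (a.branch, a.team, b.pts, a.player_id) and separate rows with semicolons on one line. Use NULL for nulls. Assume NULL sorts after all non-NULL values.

(AX, FL, 21, 4); (AX, NU, NULL, 9); (AX, NULL, 21, 4); (JV, EZ, NULL, 9); (JV, FL, NULL, 4); (JV, NULL, 17, 2); (JV, NULL, 29, 2); (JV, NULL, NULL, 9); (TH, TH, NULL, NULL)

LEFT JOIN keeps every row from `players`; unmatched rows get NULL for `games`'s columns.
Matching on a.player_id = b.player_id AND a.branch = b.branch. A NULL in a compared column never satisfies the condition.
Matched pairs: 4; unmatched a rows kept: 5.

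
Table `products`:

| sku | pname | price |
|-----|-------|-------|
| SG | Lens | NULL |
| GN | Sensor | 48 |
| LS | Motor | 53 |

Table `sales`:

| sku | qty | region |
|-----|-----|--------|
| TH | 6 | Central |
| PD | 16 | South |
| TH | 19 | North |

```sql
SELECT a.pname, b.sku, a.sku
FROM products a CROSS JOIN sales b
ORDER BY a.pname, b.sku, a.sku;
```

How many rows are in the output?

9

CROSS JOIN pairs every row of `products` with every row of `sales`: 3 × 3 = 9 rows.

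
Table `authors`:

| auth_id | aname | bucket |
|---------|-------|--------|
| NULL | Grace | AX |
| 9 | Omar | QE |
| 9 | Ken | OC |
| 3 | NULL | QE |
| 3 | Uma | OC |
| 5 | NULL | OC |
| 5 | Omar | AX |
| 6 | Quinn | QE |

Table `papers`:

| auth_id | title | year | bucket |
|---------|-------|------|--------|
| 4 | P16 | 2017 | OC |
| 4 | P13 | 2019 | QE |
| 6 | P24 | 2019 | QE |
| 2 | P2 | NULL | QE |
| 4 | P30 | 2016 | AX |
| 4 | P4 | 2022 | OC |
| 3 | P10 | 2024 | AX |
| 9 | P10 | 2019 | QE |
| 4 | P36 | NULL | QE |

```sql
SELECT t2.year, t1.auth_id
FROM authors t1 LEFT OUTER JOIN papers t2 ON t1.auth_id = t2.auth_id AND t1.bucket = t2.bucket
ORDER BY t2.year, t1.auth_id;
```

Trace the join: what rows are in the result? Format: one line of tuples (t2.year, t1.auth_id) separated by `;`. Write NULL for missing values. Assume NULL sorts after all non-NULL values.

(2019, 6); (2019, 9); (NULL, 3); (NULL, 3); (NULL, 5); (NULL, 5); (NULL, 9); (NULL, NULL)

LEFT JOIN keeps every row from `authors`; unmatched rows get NULL for `papers`'s columns.
Matching on t1.auth_id = t2.auth_id AND t1.bucket = t2.bucket. A NULL in a compared column never satisfies the condition.
- t1[0] auth_id=NULL, bucket=AX → no match; kept with NULLs on the t2 side.
- t1[1] auth_id=9, bucket=QE → 1 match(es) in t2 → 1 row(s).
- t1[2] auth_id=9, bucket=OC → no match; kept with NULLs on the t2 side.
- t1[3] auth_id=3, bucket=QE → no match; kept with NULLs on the t2 side.
- t1[4] auth_id=3, bucket=OC → no match; kept with NULLs on the t2 side.
- t1[5] auth_id=5, bucket=OC → no match; kept with NULLs on the t2 side.
- t1[6] auth_id=5, bucket=AX → no match; kept with NULLs on the t2 side.
- t1[7] auth_id=6, bucket=QE → 1 match(es) in t2 → 1 row(s).
After projecting and ordering:
t2.year | t1.auth_id
2019 | 6
2019 | 9
NULL | 3
NULL | 3
NULL | 5
NULL | 5
NULL | 9
NULL | NULL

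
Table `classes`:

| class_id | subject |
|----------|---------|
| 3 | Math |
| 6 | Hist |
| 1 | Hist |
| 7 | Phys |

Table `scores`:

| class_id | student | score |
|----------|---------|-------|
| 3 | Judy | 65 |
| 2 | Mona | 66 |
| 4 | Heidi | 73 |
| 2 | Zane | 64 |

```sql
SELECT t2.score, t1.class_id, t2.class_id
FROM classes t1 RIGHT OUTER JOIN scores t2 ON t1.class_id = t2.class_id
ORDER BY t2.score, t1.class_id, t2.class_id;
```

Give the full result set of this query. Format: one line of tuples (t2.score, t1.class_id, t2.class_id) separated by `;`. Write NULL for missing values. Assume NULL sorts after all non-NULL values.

(64, NULL, 2); (65, 3, 3); (66, NULL, 2); (73, NULL, 4)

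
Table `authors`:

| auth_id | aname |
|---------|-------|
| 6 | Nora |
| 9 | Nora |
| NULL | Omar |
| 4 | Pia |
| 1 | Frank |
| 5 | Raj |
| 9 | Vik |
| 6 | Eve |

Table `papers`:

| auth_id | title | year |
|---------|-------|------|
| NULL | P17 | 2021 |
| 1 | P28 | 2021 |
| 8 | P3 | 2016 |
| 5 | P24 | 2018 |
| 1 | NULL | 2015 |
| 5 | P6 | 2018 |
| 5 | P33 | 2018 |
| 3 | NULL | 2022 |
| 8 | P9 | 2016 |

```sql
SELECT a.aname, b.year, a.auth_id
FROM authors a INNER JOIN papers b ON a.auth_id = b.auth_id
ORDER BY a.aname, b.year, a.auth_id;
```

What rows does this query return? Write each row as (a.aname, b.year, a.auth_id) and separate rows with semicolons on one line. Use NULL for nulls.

(Frank, 2015, 1); (Frank, 2021, 1); (Raj, 2018, 5); (Raj, 2018, 5); (Raj, 2018, 5)

INNER JOIN keeps only pairs where the ON condition holds.
Matching on a.auth_id = b.auth_id. A NULL in a compared column never satisfies the condition.
Matched pairs: 5.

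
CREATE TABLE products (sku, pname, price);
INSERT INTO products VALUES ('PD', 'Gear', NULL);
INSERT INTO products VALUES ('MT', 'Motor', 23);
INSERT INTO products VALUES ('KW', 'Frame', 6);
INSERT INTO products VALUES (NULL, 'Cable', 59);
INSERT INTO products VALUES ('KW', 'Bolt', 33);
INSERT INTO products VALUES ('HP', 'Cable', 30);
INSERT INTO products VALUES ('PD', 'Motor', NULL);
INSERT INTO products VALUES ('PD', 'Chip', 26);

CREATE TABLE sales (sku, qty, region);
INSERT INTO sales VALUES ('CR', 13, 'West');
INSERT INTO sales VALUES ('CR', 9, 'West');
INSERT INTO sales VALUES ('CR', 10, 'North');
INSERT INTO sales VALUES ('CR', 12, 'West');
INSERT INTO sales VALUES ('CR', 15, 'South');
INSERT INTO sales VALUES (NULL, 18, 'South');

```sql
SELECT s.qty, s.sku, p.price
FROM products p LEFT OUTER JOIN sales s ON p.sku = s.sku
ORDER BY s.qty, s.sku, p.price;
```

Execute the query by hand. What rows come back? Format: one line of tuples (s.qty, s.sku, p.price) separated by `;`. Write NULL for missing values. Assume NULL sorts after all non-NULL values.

(NULL, NULL, 6); (NULL, NULL, 23); (NULL, NULL, 26); (NULL, NULL, 30); (NULL, NULL, 33); (NULL, NULL, 59); (NULL, NULL, NULL); (NULL, NULL, NULL)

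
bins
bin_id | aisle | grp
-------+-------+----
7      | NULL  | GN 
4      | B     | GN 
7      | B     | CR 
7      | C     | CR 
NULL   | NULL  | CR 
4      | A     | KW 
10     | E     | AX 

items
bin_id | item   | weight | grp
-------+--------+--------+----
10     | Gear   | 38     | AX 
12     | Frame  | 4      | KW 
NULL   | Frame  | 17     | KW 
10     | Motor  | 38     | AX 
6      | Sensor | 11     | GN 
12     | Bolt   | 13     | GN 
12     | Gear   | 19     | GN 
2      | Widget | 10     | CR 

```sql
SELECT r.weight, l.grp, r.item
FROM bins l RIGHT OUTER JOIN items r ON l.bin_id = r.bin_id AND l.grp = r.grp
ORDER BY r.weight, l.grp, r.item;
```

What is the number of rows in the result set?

RIGHT JOIN keeps every row from `items`; unmatched rows get NULL for `bins`'s columns.
Matching on l.bin_id = r.bin_id AND l.grp = r.grp. A NULL in a compared column never satisfies the condition.
- l[0] bin_id=7, grp=GN → no match.
- l[1] bin_id=4, grp=GN → no match.
- l[2] bin_id=7, grp=CR → no match.
- l[3] bin_id=7, grp=CR → no match.
- l[4] bin_id=NULL, grp=CR → no match.
- l[5] bin_id=4, grp=KW → no match.
- l[6] bin_id=10, grp=AX → 2 match(es) in r → 2 row(s).
- 6 row(s) from r found no l partner → padded with NULL.
Total: 2 matched + 6 padded = 8 rows.

8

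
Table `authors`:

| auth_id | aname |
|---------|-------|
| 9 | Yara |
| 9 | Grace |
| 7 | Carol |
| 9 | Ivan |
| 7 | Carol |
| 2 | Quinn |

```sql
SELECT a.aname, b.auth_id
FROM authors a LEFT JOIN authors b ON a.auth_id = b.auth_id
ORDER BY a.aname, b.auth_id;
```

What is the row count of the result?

LEFT JOIN keeps every row from `authors a`; unmatched rows get NULL for `authors b`'s columns.
Matching on a.auth_id = b.auth_id.
- a[0] auth_id=9 → 3 match(es) in b → 3 row(s).
- a[1] auth_id=9 → 3 match(es) in b → 3 row(s).
- a[2] auth_id=7 → 2 match(es) in b → 2 row(s).
- a[3] auth_id=9 → 3 match(es) in b → 3 row(s).
- a[4] auth_id=7 → 2 match(es) in b → 2 row(s).
- a[5] auth_id=2 → 1 match(es) in b → 1 row(s).
Total: 14 rows.

14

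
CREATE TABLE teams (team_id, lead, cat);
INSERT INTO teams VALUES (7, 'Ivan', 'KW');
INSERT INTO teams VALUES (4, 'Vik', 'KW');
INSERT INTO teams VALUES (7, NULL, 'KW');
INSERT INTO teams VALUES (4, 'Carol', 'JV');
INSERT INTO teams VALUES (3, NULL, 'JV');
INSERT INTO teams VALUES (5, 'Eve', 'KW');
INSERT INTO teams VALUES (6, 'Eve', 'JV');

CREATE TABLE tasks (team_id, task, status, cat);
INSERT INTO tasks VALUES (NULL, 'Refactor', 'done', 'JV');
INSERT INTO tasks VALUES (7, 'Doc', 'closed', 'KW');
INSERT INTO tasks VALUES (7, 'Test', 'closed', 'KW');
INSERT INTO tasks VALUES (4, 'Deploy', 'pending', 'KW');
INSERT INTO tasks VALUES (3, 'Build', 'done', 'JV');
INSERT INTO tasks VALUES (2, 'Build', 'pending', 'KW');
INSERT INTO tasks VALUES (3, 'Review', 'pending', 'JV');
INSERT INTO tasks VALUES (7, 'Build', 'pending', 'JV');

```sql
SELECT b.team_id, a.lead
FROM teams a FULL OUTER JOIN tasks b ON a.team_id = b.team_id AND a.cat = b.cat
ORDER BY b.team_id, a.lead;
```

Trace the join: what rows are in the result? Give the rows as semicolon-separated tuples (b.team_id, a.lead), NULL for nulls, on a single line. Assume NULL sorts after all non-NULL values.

(2, NULL); (3, NULL); (3, NULL); (4, Vik); (7, Ivan); (7, Ivan); (7, NULL); (7, NULL); (7, NULL); (NULL, Carol); (NULL, Eve); (NULL, Eve); (NULL, NULL)

FULL OUTER JOIN keeps every row from both sides; unmatched rows get NULL for the other side's columns.
Matching on a.team_id = b.team_id AND a.cat = b.cat. A NULL in a compared column never satisfies the condition.
Matched pairs: 7; unmatched a rows kept: 3; unmatched b rows kept: 3.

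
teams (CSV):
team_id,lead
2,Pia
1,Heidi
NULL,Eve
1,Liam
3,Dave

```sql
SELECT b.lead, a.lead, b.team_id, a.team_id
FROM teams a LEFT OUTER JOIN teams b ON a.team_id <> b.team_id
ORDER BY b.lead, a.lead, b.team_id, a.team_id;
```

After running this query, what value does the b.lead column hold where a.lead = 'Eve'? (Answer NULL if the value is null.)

LEFT JOIN keeps every row from `teams a`; unmatched rows get NULL for `teams b`'s columns.
Matching on a.team_id <> b.team_id. A NULL in a compared column never satisfies the condition.
- a (team_id=2) pairs with 3 row(s) of b.
- a (team_id=1) pairs with 2 row(s) of b.
- a (team_id=NULL) has no partner → padded with NULL.
- a (team_id=1) pairs with 2 row(s) of b.
- a (team_id=3) pairs with 3 row(s) of b.

NULL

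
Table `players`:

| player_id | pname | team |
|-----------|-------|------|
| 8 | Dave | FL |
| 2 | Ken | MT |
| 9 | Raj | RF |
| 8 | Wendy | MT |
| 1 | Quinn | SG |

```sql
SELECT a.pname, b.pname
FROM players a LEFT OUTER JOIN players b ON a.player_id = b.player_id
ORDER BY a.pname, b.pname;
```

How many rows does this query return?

7

LEFT JOIN keeps every row from `players a`; unmatched rows get NULL for `players b`'s columns.
Matching on a.player_id = b.player_id.
- a row (player_id=8): matches 2 b row(s) → 2 output row(s).
- a row (player_id=2): matches 1 b row(s) → 1 output row(s).
- a row (player_id=9): matches 1 b row(s) → 1 output row(s).
- a row (player_id=8): matches 2 b row(s) → 2 output row(s).
- a row (player_id=1): matches 1 b row(s) → 1 output row(s).
Total: 7 rows.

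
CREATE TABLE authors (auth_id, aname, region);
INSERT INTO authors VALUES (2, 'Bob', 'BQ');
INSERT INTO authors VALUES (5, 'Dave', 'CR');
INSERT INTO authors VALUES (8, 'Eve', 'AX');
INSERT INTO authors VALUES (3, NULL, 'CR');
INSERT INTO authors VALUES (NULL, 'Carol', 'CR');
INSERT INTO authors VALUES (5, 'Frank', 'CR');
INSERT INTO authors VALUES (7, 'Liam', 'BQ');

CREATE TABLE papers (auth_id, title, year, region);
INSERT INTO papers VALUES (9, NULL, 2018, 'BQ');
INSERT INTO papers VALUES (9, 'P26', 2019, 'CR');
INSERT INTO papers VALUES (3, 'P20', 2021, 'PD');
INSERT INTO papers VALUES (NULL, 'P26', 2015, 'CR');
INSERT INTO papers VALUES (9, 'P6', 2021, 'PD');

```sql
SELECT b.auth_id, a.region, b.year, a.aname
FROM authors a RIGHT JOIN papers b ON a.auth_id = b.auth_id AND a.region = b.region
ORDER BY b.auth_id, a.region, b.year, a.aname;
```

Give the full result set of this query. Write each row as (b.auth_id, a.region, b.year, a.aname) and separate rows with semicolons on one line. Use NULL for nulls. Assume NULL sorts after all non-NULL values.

(3, NULL, 2021, NULL); (9, NULL, 2018, NULL); (9, NULL, 2019, NULL); (9, NULL, 2021, NULL); (NULL, NULL, 2015, NULL)

RIGHT JOIN keeps every row from `papers`; unmatched rows get NULL for `authors`'s columns.
Matching on a.auth_id = b.auth_id AND a.region = b.region. A NULL in a compared column never satisfies the condition.
- auth_id=2, region=BQ: no matching b row.
- auth_id=5, region=CR: no matching b row.
- auth_id=8, region=AX: no matching b row.
- auth_id=3, region=CR: no matching b row.
- auth_id=NULL, region=CR: no matching b row.
- auth_id=5, region=CR: no matching b row.
- auth_id=7, region=BQ: no matching b row.
- 5 row(s) from b found no a partner → padded with NULL.
After projecting and ordering:
b.auth_id | a.region | b.year | a.aname
3 | NULL | 2021 | NULL
9 | NULL | 2018 | NULL
9 | NULL | 2019 | NULL
9 | NULL | 2021 | NULL
NULL | NULL | 2015 | NULL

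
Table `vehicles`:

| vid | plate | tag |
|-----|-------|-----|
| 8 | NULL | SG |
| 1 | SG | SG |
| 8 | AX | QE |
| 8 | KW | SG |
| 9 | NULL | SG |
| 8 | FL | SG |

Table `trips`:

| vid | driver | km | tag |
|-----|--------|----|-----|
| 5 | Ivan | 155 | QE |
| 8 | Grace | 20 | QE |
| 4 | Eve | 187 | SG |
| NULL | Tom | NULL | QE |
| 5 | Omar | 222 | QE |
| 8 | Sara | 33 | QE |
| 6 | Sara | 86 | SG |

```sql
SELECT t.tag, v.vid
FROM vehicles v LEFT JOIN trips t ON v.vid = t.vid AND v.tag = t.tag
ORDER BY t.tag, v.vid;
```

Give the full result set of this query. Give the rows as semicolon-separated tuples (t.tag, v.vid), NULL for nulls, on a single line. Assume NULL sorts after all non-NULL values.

LEFT JOIN keeps every row from `vehicles`; unmatched rows get NULL for `trips`'s columns.
Matching on v.vid = t.vid AND v.tag = t.tag. A NULL in a compared column never satisfies the condition.
- vid=8, tag=SG: no t row matches, row kept with t columns NULL.
- vid=1, tag=SG: no t row matches, row kept with t columns NULL.
- vid=8, tag=QE: 2 matching t row(s), so 2 row(s) emitted.
- vid=8, tag=SG: no t row matches, row kept with t columns NULL.
- vid=9, tag=SG: no t row matches, row kept with t columns NULL.
- vid=8, tag=SG: no t row matches, row kept with t columns NULL.
After projecting and ordering:
t.tag | v.vid
QE | 8
QE | 8
NULL | 1
NULL | 8
NULL | 8
NULL | 8
NULL | 9

(QE, 8); (QE, 8); (NULL, 1); (NULL, 8); (NULL, 8); (NULL, 8); (NULL, 9)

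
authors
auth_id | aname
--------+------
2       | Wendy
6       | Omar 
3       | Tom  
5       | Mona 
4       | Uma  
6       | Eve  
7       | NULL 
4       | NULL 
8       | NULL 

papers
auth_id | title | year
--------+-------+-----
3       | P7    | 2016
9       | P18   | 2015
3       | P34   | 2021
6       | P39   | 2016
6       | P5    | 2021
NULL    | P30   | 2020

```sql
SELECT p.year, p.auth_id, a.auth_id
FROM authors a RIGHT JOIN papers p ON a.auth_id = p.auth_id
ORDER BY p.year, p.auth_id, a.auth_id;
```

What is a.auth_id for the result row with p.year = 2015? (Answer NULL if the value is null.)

NULL

RIGHT JOIN keeps every row from `papers`; unmatched rows get NULL for `authors`'s columns.
Matching on a.auth_id = p.auth_id. A NULL in a compared column never satisfies the condition.
- auth_id=2: no matching p row.
- auth_id=6: 2 matching p row(s), so 2 row(s) emitted.
- auth_id=3: 2 matching p row(s), so 2 row(s) emitted.
- auth_id=5: no matching p row.
- auth_id=4: no matching p row.
- auth_id=6: 2 matching p row(s), so 2 row(s) emitted.
- auth_id=7: no matching p row.
- auth_id=4: no matching p row.
- auth_id=8: no matching p row.
- 2 row(s) from p found no a partner → padded with NULL.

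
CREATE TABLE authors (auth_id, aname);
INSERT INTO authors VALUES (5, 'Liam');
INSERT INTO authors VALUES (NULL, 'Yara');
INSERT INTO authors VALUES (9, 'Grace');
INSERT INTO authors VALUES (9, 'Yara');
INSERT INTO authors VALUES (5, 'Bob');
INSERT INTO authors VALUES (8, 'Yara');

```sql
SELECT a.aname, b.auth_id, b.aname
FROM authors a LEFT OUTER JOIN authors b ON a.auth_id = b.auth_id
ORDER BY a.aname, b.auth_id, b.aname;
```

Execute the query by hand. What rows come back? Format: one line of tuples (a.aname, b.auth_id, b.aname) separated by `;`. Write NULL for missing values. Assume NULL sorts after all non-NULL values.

(Bob, 5, Bob); (Bob, 5, Liam); (Grace, 9, Grace); (Grace, 9, Yara); (Liam, 5, Bob); (Liam, 5, Liam); (Yara, 8, Yara); (Yara, 9, Grace); (Yara, 9, Yara); (Yara, NULL, NULL)

LEFT JOIN keeps every row from `authors a`; unmatched rows get NULL for `authors b`'s columns.
Matching on a.auth_id = b.auth_id. A NULL in a compared column never satisfies the condition.
- a row (auth_id=5): matches 2 b row(s) → 2 output row(s).
- a row (auth_id=NULL): no match → kept, b columns NULL.
- a row (auth_id=9): matches 2 b row(s) → 2 output row(s).
- a row (auth_id=9): matches 2 b row(s) → 2 output row(s).
- a row (auth_id=5): matches 2 b row(s) → 2 output row(s).
- a row (auth_id=8): matches 1 b row(s) → 1 output row(s).
After projecting and ordering:
a.aname | b.auth_id | b.aname
Bob | 5 | Bob
Bob | 5 | Liam
Grace | 9 | Grace
Grace | 9 | Yara
Liam | 5 | Bob
Liam | 5 | Liam
Yara | 8 | Yara
Yara | 9 | Grace
Yara | 9 | Yara
Yara | NULL | NULL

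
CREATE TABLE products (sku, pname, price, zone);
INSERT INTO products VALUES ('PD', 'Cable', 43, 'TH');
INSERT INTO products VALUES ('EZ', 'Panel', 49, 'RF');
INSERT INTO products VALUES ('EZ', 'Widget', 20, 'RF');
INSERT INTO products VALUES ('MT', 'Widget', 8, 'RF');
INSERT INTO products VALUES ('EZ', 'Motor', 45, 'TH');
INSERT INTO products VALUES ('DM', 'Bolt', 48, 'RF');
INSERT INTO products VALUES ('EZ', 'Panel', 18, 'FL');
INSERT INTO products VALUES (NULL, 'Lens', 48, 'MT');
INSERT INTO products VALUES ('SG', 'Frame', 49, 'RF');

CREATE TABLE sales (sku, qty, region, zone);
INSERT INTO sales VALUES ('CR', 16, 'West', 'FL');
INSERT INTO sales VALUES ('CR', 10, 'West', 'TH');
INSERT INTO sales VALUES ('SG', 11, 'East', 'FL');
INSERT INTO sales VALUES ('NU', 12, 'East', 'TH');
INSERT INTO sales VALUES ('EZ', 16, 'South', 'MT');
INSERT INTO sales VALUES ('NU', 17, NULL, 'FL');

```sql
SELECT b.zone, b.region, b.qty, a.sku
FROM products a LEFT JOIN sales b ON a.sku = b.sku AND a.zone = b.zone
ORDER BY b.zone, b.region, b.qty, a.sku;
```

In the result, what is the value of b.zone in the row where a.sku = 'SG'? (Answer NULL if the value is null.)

NULL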